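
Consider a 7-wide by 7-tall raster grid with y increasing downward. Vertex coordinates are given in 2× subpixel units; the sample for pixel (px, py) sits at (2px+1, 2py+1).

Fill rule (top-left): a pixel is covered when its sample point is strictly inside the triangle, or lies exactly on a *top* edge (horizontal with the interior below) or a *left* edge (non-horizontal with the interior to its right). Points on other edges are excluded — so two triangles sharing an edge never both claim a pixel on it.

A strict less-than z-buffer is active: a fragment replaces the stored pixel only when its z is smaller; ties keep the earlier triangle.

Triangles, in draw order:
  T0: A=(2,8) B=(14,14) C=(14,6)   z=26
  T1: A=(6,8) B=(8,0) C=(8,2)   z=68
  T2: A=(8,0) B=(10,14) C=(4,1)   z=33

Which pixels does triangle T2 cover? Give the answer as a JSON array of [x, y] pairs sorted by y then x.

T0:
  2·area = 96  (B↔C swapped to make it positive)
  edge (2, 8)→(14, 6): d=(12,-2) top-left  bias=+0
  edge (14, 6)→(14, 14): d=(0,8) right/bottom  bias=-1
  edge (14, 14)→(2, 8): d=(-12,-6) top-left  bias=+0
    (4,3)@(9, 7): e=[2,40,54] → █
    (5,3)@(11, 7): e=[6,24,66] → █
    (6,3)@(13, 7): e=[10,8,78] → █
    (2,4)@(5, 9): e=[18,72,6] → █
    (3,4)@(7, 9): e=[22,56,18] → █
    (2,5)@(5, 11): e=[42,72,-18] → ·
    (3,5)@(7, 11): e=[46,56,-6] → ·
    (4,5)@(9, 11): e=[50,40,6] → █
    (4,6)@(9, 13): e=[74,40,-18] → ·
    (5,6)@(11, 13): e=[78,24,-6] → ·
    (6,6)@(13, 13): e=[82,8,6] → █
  covered (12 px):
    · · · · · · ·
    · · · · · · ·
    · · · · · · ·
    · · · · █ █ █
    · · █ █ █ █ █
    · · · · █ █ █
    · · · · · · █
T1:
  2·area = 4
  edge (6, 8)→(8, 0): d=(2,-8) top-left  bias=+0
  edge (8, 0)→(8, 2): d=(0,2) right/bottom  bias=-1
  edge (8, 2)→(6, 8): d=(-2,6) right/bottom  bias=-1
    (3,2)@(7, 5): e=[2,2,0] → ·  [on edge]
    (2,5)@(5, 11): e=[-2,6,0] → ·  [on edge]
  covered (0 px):
    · · · · · · ·
    · · · · · · ·
    · · · · · · ·
    · · · · · · ·
    · · · · · · ·
    · · · · · · ·
    · · · · · · ·
T2:
  2·area = 58
  edge (8, 0)→(10, 14): d=(2,14) right/bottom  bias=-1
  edge (10, 14)→(4, 1): d=(-6,-13) top-left  bias=+0
  edge (4, 1)→(8, 0): d=(4,-1) top-left  bias=+0
    (2,0)@(5, 1): e=[44,13,1] → █
    (3,0)@(7, 1): e=[16,39,3] → █
    (4,0)@(9, 1): e=[-12,65,5] → ·
    (2,1)@(5, 3): e=[48,1,9] → █
    (4,1)@(9, 3): e=[-8,53,13] → ·
    (2,2)@(5, 5): e=[52,-11,17] → ·
    (3,2)@(7, 5): e=[24,15,19] → █
    (4,2)@(9, 5): e=[-4,41,21] → ·
    (3,3)@(7, 7): e=[28,3,27] → █
    (4,3)@(9, 7): e=[0,29,29] → ·  [on edge]
    (3,4)@(7, 9): e=[32,-9,35] → ·
    (4,4)@(9, 9): e=[4,17,37] → █
  covered (8 px):
    · · █ █ · · ·
    · · █ █ · · ·
    · · · █ · · ·
    · · · █ · · ·
    · · · · █ · ·
    · · · · █ · ·
    · · · · · · ·

Answer: [[2,0],[3,0],[2,1],[3,1],[3,2],[3,3],[4,4],[4,5]]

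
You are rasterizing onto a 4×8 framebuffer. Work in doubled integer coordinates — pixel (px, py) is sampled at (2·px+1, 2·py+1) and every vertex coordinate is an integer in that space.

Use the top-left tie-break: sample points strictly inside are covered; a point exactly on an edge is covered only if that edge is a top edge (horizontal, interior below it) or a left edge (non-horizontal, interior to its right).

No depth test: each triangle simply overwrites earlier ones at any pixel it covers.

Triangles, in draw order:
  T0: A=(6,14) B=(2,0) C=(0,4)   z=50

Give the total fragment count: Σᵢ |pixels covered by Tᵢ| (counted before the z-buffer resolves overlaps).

T0:
  2·area = 44  (B↔C swapped to make it positive)
  edge (6, 14)→(0, 4): d=(-6,-10) top-left  bias=+0
  edge (0, 4)→(2, 0): d=(2,-4) top-left  bias=+0
  edge (2, 0)→(6, 14): d=(4,14) right/bottom  bias=-1
    (0,1)@(1, 3): e=[16,2,26] → #
    (1,1)@(3, 3): e=[36,10,-2] → ·
    (0,2)@(1, 5): e=[4,6,34] → #
    (1,2)@(3, 5): e=[24,14,6] → #
    (2,2)@(5, 5): e=[44,22,-22] → ·
    (0,3)@(1, 7): e=[-8,10,42] → ·
    (1,3)@(3, 7): e=[12,18,14] → #
    (2,3)@(5, 7): e=[32,26,-14] → ·
    (1,4)@(3, 9): e=[0,22,22] → #  [on edge]
    (2,4)@(5, 9): e=[20,30,-6] → ·
    (1,5)@(3, 11): e=[-12,26,30] → ·
    (2,5)@(5, 11): e=[8,34,2] → #
  covered (6 px):
    · · · ·
    # · · ·
    # # · ·
    · # · ·
    · # · ·
    · · # ·
    · · · ·
    · · · ·

Result: 6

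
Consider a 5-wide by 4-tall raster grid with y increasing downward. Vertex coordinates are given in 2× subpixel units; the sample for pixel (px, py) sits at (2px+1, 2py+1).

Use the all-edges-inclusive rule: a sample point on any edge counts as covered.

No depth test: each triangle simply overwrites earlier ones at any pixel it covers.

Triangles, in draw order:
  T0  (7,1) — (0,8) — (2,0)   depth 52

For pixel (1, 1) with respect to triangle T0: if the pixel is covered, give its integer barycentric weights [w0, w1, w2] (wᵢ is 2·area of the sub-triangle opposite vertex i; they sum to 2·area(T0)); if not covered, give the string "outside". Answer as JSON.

T0:
  2·area = 42
  edge (7, 1)→(0, 8): d=(-7,7) inclusive
  edge (0, 8)→(2, 0): d=(2,-8) inclusive
  edge (2, 0)→(7, 1): d=(5,1) inclusive
    (1,0)@(3, 1): e=[28,10,4] → #
    (2,0)@(5, 1): e=[14,26,2] → #
    (3,0)@(7, 1): e=[0,42,0] → #  [on edge]
    (4,0)@(9, 1): e=[-14,58,-2] → ·
    (1,1)@(3, 3): e=[14,14,14] → #
    (2,1)@(5, 3): e=[0,30,12] → #  [on edge]
    (3,1)@(7, 3): e=[-14,46,10] → ·
    (0,2)@(1, 5): e=[14,2,26] → #
    (1,2)@(3, 5): e=[0,18,24] → #  [on edge]
    (2,2)@(5, 5): e=[-14,34,22] → ·
    (0,3)@(1, 7): e=[0,6,36] → #  [on edge]
    (1,3)@(3, 7): e=[-14,22,34] → ·
  covered (8 px):
    · # # # ·
    · # # · ·
    # # · · ·
    # · · · ·

Final: [14,14,14]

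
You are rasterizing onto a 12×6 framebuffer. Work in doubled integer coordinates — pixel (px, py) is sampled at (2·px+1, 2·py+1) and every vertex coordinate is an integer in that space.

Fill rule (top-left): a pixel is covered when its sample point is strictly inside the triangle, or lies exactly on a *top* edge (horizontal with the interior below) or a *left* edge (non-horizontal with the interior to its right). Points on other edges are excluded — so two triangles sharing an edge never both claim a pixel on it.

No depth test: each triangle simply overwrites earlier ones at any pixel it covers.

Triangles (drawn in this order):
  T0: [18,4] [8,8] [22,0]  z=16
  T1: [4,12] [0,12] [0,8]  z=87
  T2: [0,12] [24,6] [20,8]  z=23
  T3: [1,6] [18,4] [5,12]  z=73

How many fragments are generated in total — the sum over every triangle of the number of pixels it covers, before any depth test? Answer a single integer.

T0:
  2·area = 24
  edge (18, 4)→(8, 8): d=(-10,4) right/bottom  bias=-1
  edge (8, 8)→(22, 0): d=(14,-8) top-left  bias=+0
  edge (22, 0)→(18, 4): d=(-4,4) right/bottom  bias=-1
    (10,0)@(21, 1): e=[18,6,0] → ·  [on edge]
    (8,1)@(17, 3): e=[14,2,8] → #
    (9,1)@(19, 3): e=[6,18,0] → ·  [on edge]
    (7,2)@(15, 5): e=[2,14,8] → #
    (8,2)@(17, 5): e=[-6,30,0] → ·  [on edge]
    (7,3)@(15, 7): e=[-18,42,0] → ·  [on edge]
    (6,4)@(13, 9): e=[-30,54,0] → ·  [on edge]
    (5,5)@(11, 11): e=[-42,66,0] → ·  [on edge]
  covered (2 px):
    · · · · · · · · · · · ·
    · · · · · · · · # · · ·
    · · · · · · · # · · · ·
    · · · · · · · · · · · ·
    · · · · · · · · · · · ·
    · · · · · · · · · · · ·
T1:
  2·area = 16
  edge (4, 12)→(0, 12): d=(-4,0) right/bottom  bias=-1
  edge (0, 12)→(0, 8): d=(0,-4) top-left  bias=+0
  edge (0, 8)→(4, 12): d=(4,4) right/bottom  bias=-1
    (0,4)@(1, 9): e=[12,4,0] → ·  [on edge]
    (0,5)@(1, 11): e=[4,4,8] → #
    (1,5)@(3, 11): e=[4,12,0] → ·  [on edge]
  covered (1 px):
    · · · · · · · · · · · ·
    · · · · · · · · · · · ·
    · · · · · · · · · · · ·
    · · · · · · · · · · · ·
    · · · · · · · · · · · ·
    # · · · · · · · · · · ·
T2:
  2·area = 24
  edge (0, 12)→(24, 6): d=(24,-6) top-left  bias=+0
  edge (24, 6)→(20, 8): d=(-4,2) right/bottom  bias=-1
  edge (20, 8)→(0, 12): d=(-20,4) right/bottom  bias=-1
    (10,3)@(21, 7): e=[6,2,16] → #
    (11,3)@(23, 7): e=[18,-2,8] → ·
    (6,4)@(13, 9): e=[6,10,8] → #
    (7,4)@(15, 9): e=[18,6,0] → ·  [on edge]
    (10,4)@(21, 9): e=[54,-6,-24] → ·
    (2,5)@(5, 11): e=[6,18,0] → ·  [on edge]
    (6,5)@(13, 11): e=[54,2,-32] → ·
  covered (2 px):
    · · · · · · · · · · · ·
    · · · · · · · · · · · ·
    · · · · · · · · · · · ·
    · · · · · · · · · · # ·
    · · · · · · # · · · · ·
    · · · · · · · · · · · ·
T3:
  2·area = 110
  edge (1, 6)→(18, 4): d=(17,-2) top-left  bias=+0
  edge (18, 4)→(5, 12): d=(-13,8) right/bottom  bias=-1
  edge (5, 12)→(1, 6): d=(-4,-6) top-left  bias=+0
    (5,2)@(11, 5): e=[3,43,64] → #
    (6,2)@(13, 5): e=[7,27,76] → #
    (7,2)@(15, 5): e=[11,11,88] → #
    (8,2)@(17, 5): e=[15,-5,100] → ·
    (1,3)@(3, 7): e=[21,81,8] → #
    (2,3)@(5, 7): e=[25,65,20] → #
    (3,3)@(7, 7): e=[29,49,32] → #
    (4,3)@(9, 7): e=[33,33,44] → #
    (7,3)@(15, 7): e=[45,-15,80] → ·
    (1,4)@(3, 9): e=[55,55,0] → #  [on edge]
    (5,4)@(11, 9): e=[71,-9,48] → ·
    (6,4)@(13, 9): e=[75,-25,60] → ·
  covered (14 px):
    · · · · · · · · · · · ·
    · · · · · · · · · · · ·
    · · · · · # # # · · · ·
    · # # # # # # · · · · ·
    · # # # # · · · · · · ·
    · · # · · · · · · · · ·

Final: 19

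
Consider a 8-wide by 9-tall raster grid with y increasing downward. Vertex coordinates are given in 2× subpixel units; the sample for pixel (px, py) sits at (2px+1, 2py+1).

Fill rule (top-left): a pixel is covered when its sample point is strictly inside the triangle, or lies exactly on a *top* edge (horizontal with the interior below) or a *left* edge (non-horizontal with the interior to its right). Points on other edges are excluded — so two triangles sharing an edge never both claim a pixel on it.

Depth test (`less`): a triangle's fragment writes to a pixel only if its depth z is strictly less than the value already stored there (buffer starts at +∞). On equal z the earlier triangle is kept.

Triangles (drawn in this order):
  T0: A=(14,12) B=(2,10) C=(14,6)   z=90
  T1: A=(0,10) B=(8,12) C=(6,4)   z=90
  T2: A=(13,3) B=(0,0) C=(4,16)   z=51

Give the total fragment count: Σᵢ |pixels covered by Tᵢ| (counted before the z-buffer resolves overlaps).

T0:
  2·area = 72
  edge (14, 12)→(2, 10): d=(-12,-2) top-left  bias=+0
  edge (2, 10)→(14, 6): d=(12,-4) top-left  bias=+0
  edge (14, 6)→(14, 12): d=(0,6) right/bottom  bias=-1
    (5,3)@(11, 7): e=[54,0,18] → █  [on edge]
    (6,3)@(13, 7): e=[58,8,6] → █
    (7,3)@(15, 7): e=[62,16,-6] → ·
    (2,4)@(5, 9): e=[18,0,54] → █  [on edge]
    (3,4)@(7, 9): e=[22,8,42] → █
    (4,4)@(9, 9): e=[26,16,30] → █
    (7,4)@(15, 9): e=[38,40,-6] → ·
    (2,5)@(5, 11): e=[-6,24,54] → ·
    (3,5)@(7, 11): e=[-2,32,42] → ·
    (4,5)@(9, 11): e=[2,40,30] → █
    (7,5)@(15, 11): e=[14,64,-6] → ·
    (4,6)@(9, 13): e=[-22,64,30] → ·
  covered (10 px):
    · · · · · · · ·
    · · · · · · · ·
    · · · · · · · ·
    · · · · · █ █ ·
    · · █ █ █ █ █ ·
    · · · · █ █ █ ·
    · · · · · · · ·
    · · · · · · · ·
    · · · · · · · ·
T1:
  2·area = 60  (B↔C swapped to make it positive)
  edge (0, 10)→(6, 4): d=(6,-6) top-left  bias=+0
  edge (6, 4)→(8, 12): d=(2,8) right/bottom  bias=-1
  edge (8, 12)→(0, 10): d=(-8,-2) top-left  bias=+0
    (4,0)@(9, 1): e=[0,-30,90] → ·  [on edge]
    (3,1)@(7, 3): e=[0,-10,70] → ·  [on edge]
    (2,2)@(5, 5): e=[0,10,50] → █  [on edge]
    (3,2)@(7, 5): e=[12,-6,54] → ·
    (1,3)@(3, 7): e=[0,30,30] → █  [on edge]
    (3,3)@(7, 7): e=[24,-2,38] → ·
    (0,4)@(1, 9): e=[0,50,10] → █  [on edge]
    (3,4)@(7, 9): e=[36,2,22] → █
    (4,4)@(9, 9): e=[48,-14,26] → ·
    (0,5)@(1, 11): e=[12,54,-6] → ·
    (1,5)@(3, 11): e=[24,38,-2] → ·
    (2,5)@(5, 11): e=[36,22,2] → █
  covered (9 px):
    · · · · · · · ·
    · · · · · · · ·
    · · █ · · · · ·
    · █ █ · · · · ·
    █ █ █ █ · · · ·
    · · █ █ · · · ·
    · · · · · · · ·
    · · · · · · · ·
    · · · · · · · ·
T2:
  2·area = 196  (B↔C swapped to make it positive)
  edge (13, 3)→(4, 16): d=(-9,13) right/bottom  bias=-1
  edge (4, 16)→(0, 0): d=(-4,-16) top-left  bias=+0
  edge (0, 0)→(13, 3): d=(13,3) right/bottom  bias=-1
    (0,0)@(1, 1): e=[174,12,10] → █
    (1,0)@(3, 1): e=[148,44,4] → █
    (2,0)@(5, 1): e=[122,76,-2] → ·
    (0,1)@(1, 3): e=[156,4,36] → █
    (2,1)@(5, 3): e=[104,68,24] → █
    (3,1)@(7, 3): e=[78,100,18] → █
    (4,1)@(9, 3): e=[52,132,12] → █
    (5,1)@(11, 3): e=[26,164,6] → █
    (6,1)@(13, 3): e=[0,196,0] → ·  [on edge]
    (0,2)@(1, 5): e=[138,-4,62] → ·
    (1,2)@(3, 5): e=[112,28,56] → █
    (6,2)@(13, 5): e=[-18,188,26] → ·
  covered (24 px):
    █ █ · · · · · ·
    █ █ █ █ █ █ · ·
    · █ █ █ █ █ · ·
    · █ █ █ █ · · ·
    · █ █ █ · · · ·
    · █ █ █ · · · ·
    · · █ · · · · ·
    · · · · · · · ·
    · · · · · · · ·

Final: 43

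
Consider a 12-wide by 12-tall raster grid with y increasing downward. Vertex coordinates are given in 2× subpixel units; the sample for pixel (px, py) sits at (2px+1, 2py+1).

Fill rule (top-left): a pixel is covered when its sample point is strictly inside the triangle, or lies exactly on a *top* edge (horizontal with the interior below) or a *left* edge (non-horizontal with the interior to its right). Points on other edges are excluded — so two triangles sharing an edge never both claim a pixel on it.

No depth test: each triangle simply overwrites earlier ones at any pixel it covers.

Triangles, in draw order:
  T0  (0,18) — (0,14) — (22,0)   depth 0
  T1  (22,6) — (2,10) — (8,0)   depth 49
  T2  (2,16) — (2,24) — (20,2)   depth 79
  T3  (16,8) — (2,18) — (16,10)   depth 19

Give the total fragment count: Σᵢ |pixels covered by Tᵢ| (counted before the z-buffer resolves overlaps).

T0:
  2·area = 88
  edge (0, 18)→(0, 14): d=(0,-4) top-left  bias=+0
  edge (0, 14)→(22, 0): d=(22,-14) top-left  bias=+0
  edge (22, 0)→(0, 18): d=(-22,18) right/bottom  bias=-1
    (7,2)@(15, 5): e=[60,12,16] → X
    (8,2)@(17, 5): e=[68,40,-20] → .
    (5,3)@(11, 7): e=[44,0,44] → X  [on edge]
    (6,3)@(13, 7): e=[52,28,8] → X
    (7,3)@(15, 7): e=[60,56,-28] → .
    (4,4)@(9, 9): e=[36,16,36] → X
    (5,4)@(11, 9): e=[44,44,0] → .  [on edge]
    (6,4)@(13, 9): e=[52,72,-36] → .
    (2,5)@(5, 11): e=[20,4,64] → X
    (3,5)@(7, 11): e=[28,32,28] → X
    (4,5)@(9, 11): e=[36,60,-8] → .
    (1,6)@(3, 13): e=[12,20,56] → X
  covered (11 px):
    . . . . . . . . . . . .
    . . . . . . . . . . . .
    . . . . . . . X . . . .
    . . . . . X X . . . . .
    . . . . X . . . . . . .
    . . X X . . . . . . . .
    . X X . . . . . . . . .
    X X . . . . . . . . . .
    X . . . . . . . . . . .
    . . . . . . . . . . . .
    . . . . . . . . . . . .
    . . . . . . . . . . . .
T1:
  2·area = 176
  edge (22, 6)→(2, 10): d=(-20,4) right/bottom  bias=-1
  edge (2, 10)→(8, 0): d=(6,-10) top-left  bias=+0
  edge (8, 0)→(22, 6): d=(14,6) right/bottom  bias=-1
    (4,0)@(9, 1): e=[152,16,8] → X
    (5,0)@(11, 1): e=[144,36,-4] → .
    (3,1)@(7, 3): e=[120,8,48] → X
    (5,1)@(11, 3): e=[104,48,24] → X
    (6,1)@(13, 3): e=[96,68,12] → X
    (7,1)@(15, 3): e=[88,88,0] → .  [on edge]
    (2,2)@(5, 5): e=[88,0,88] → X  [on edge]
    (7,2)@(15, 5): e=[48,100,28] → X
    (8,2)@(17, 5): e=[40,120,16] → X
    (9,2)@(19, 5): e=[32,140,4] → X
    (10,2)@(21, 5): e=[24,160,-8] → .
    (2,3)@(5, 7): e=[48,12,116] → X
    (8,3)@(17, 7): e=[0,132,44] → .  [on edge]
    (3,4)@(7, 9): e=[0,44,132] → .  [on edge]
  covered (21 px):
    . . . . X . . . . . . .
    . . . X X X X . . . . .
    . . X X X X X X X X . .
    . . X X X X X X . . . .
    . X X . . . . . . . . .
    . . . . . . . . . . . .
    . . . . . . . . . . . .
    . . . . . . . . . . . .
    . . . . . . . . . . . .
    . . . . . . . . . . . .
    . . . . . . . . . . . .
    . . . . . . . . . . . .
T2:
  2·area = 144  (B↔C swapped to make it positive)
  edge (2, 16)→(20, 2): d=(18,-14) top-left  bias=+0
  edge (20, 2)→(2, 24): d=(-18,22) right/bottom  bias=-1
  edge (2, 24)→(2, 16): d=(0,-8) top-left  bias=+0
    (9,1)@(19, 3): e=[4,4,136] → X
    (10,1)@(21, 3): e=[32,-40,152] → .
    (8,2)@(17, 5): e=[12,12,120] → X
    (9,2)@(19, 5): e=[40,-32,136] → .
    (7,3)@(15, 7): e=[20,20,104] → X
    (8,3)@(17, 7): e=[48,-24,120] → .
    (5,4)@(11, 9): e=[0,72,72] → X  [on edge]
    (6,4)@(13, 9): e=[28,28,88] → X
    (7,4)@(15, 9): e=[56,-16,104] → .
    (4,5)@(9, 11): e=[8,80,56] → X
    (6,5)@(13, 11): e=[64,-8,88] → .
    (3,6)@(7, 13): e=[16,88,40] → X
    (5,6)@(11, 13): e=[72,0,72] → .  [on edge]
  covered (18 px):
    . . . . . . . . . . . .
    . . . . . . . . . X . .
    . . . . . . . . X . . .
    . . . . . . . X . . . .
    . . . . . X X . . . . .
    . . . . X X . . . . . .
    . . . X X . . . . . . .
    . . X X X . . . . . . .
    . X X X . . . . . . . .
    . X X . . . . . . . . .
    . X . . . . . . . . . .
    . . . . . . . . . . . .
T3:
  2·area = 28  (B↔C swapped to make it positive)
  edge (16, 8)→(16, 10): d=(0,2) right/bottom  bias=-1
  edge (16, 10)→(2, 18): d=(-14,8) right/bottom  bias=-1
  edge (2, 18)→(16, 8): d=(14,-10) top-left  bias=+0
    (11,1)@(23, 3): e=[-14,42,0] → .  [on edge]
    (7,4)@(15, 9): e=[2,22,4] → X
    (8,4)@(17, 9): e=[-2,6,24] → .
    (6,5)@(13, 11): e=[6,10,12] → X
    (7,5)@(15, 11): e=[2,-6,32] → .
    (4,6)@(9, 13): e=[14,14,0] → X  [on edge]
    (5,6)@(11, 13): e=[10,-2,20] → .
    (6,6)@(13, 13): e=[6,-18,40] → .
    (3,7)@(7, 15): e=[18,2,8] → X
    (4,7)@(9, 15): e=[14,-14,28] → .
    (3,8)@(7, 17): e=[18,-26,36] → .
  covered (4 px):
    . . . . . . . . . . . .
    . . . . . . . . . . . .
    . . . . . . . . . . . .
    . . . . . . . . . . . .
    . . . . . . . X . . . .
    . . . . . . X . . . . .
    . . . . X . . . . . . .
    . . . X . . . . . . . .
    . . . . . . . . . . . .
    . . . . . . . . . . . .
    . . . . . . . . . . . .
    . . . . . . . . . . . .

Final: 54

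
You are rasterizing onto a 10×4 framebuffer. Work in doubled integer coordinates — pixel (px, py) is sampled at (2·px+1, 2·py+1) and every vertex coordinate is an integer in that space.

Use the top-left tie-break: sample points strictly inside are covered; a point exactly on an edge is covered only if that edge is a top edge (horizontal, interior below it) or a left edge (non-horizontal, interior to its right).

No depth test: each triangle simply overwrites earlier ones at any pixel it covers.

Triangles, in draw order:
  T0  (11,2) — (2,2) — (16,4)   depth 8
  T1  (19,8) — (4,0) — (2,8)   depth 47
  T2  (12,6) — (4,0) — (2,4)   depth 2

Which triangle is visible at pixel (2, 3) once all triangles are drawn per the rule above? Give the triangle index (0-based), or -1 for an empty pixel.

T0:
  2·area = 18  (B↔C swapped to make it positive)
  edge (11, 2)→(16, 4): d=(5,2) right/bottom  bias=-1
  edge (16, 4)→(2, 2): d=(-14,-2) top-left  bias=+0
  edge (2, 2)→(11, 2): d=(9,0) top-left  bias=+0
    (4,1)@(9, 3): e=[9,0,9] → #  [on edge]
    (5,1)@(11, 3): e=[5,4,9] → #
    (6,1)@(13, 3): e=[1,8,9] → #
    (7,1)@(15, 3): e=[-3,12,9] → ·
    (4,2)@(9, 5): e=[19,-28,27] → ·
    (5,2)@(11, 5): e=[15,-24,27] → ·
    (6,2)@(13, 5): e=[11,-20,27] → ·
  covered (3 px):
    · · · · · · · · · ·
    · · · · # # # · · ·
    · · · · · · · · · ·
    · · · · · · · · · ·
T1:
  2·area = 136  (B↔C swapped to make it positive)
  edge (19, 8)→(2, 8): d=(-17,0) right/bottom  bias=-1
  edge (2, 8)→(4, 0): d=(2,-8) top-left  bias=+0
  edge (4, 0)→(19, 8): d=(15,8) right/bottom  bias=-1
    (2,0)@(5, 1): e=[119,10,7] → #
    (3,0)@(7, 1): e=[119,26,-9] → ·
    (2,1)@(5, 3): e=[85,14,37] → #
    (3,1)@(7, 3): e=[85,30,21] → #
    (4,1)@(9, 3): e=[85,46,5] → #
    (5,1)@(11, 3): e=[85,62,-11] → ·
    (1,2)@(3, 5): e=[51,2,83] → #
    (5,2)@(11, 5): e=[51,66,19] → #
    (6,2)@(13, 5): e=[51,82,3] → #
    (7,2)@(15, 5): e=[51,98,-13] → ·
    (1,3)@(3, 7): e=[17,6,113] → #
    (7,3)@(15, 7): e=[17,102,17] → #
  covered (18 px):
    · · # · · · · · · ·
    · · # # # · · · · ·
    · # # # # # # · · ·
    · # # # # # # # # ·
T2:
  2·area = 44  (B↔C swapped to make it positive)
  edge (12, 6)→(2, 4): d=(-10,-2) top-left  bias=+0
  edge (2, 4)→(4, 0): d=(2,-4) top-left  bias=+0
  edge (4, 0)→(12, 6): d=(8,6) right/bottom  bias=-1
    (2,0)@(5, 1): e=[36,6,2] → #
    (3,0)@(7, 1): e=[40,14,-10] → ·
    (1,1)@(3, 3): e=[12,2,30] → #
    (3,1)@(7, 3): e=[20,18,6] → #
    (4,1)@(9, 3): e=[24,26,-6] → ·
    (1,2)@(3, 5): e=[-8,6,46] → ·
    (2,2)@(5, 5): e=[-4,14,34] → ·
    (3,2)@(7, 5): e=[0,22,22] → #  [on edge]
    (4,2)@(9, 5): e=[4,30,10] → #
    (5,2)@(11, 5): e=[8,38,-2] → ·
    (3,3)@(7, 7): e=[-20,26,38] → ·
    (4,3)@(9, 7): e=[-16,34,26] → ·
    (8,3)@(17, 7): e=[0,66,-22] → ·  [on edge]
  covered (6 px):
    · · # · · · · · · ·
    · # # # · · · · · ·
    · · · # # · · · · ·
    · · · · · · · · · ·

Z-buffer (winner per pixel, '.' = empty):
  . . 2 . . . . . . .
  . 2 2 2 1 0 0 . . .
  . 1 1 2 2 1 1 . . .
  . 1 1 1 1 1 1 1 1 .

Result: 1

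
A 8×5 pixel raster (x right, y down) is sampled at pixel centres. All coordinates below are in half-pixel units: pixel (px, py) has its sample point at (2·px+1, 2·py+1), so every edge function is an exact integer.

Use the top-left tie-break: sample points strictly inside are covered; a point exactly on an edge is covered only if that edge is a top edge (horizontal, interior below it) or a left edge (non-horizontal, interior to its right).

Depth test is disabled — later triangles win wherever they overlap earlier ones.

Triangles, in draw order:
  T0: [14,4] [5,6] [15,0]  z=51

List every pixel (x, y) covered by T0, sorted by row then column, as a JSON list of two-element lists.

T0:
  2·area = 34
  edge (14, 4)→(5, 6): d=(-9,2) right/bottom  bias=-1
  edge (5, 6)→(15, 0): d=(10,-6) top-left  bias=+0
  edge (15, 0)→(14, 4): d=(-1,4) right/bottom  bias=-1
    (5,1)@(11, 3): e=[15,6,13] → #
    (6,1)@(13, 3): e=[11,18,5] → #
    (7,1)@(15, 3): e=[7,30,-3] → ·
    (3,2)@(7, 5): e=[5,2,27] → #
    (4,2)@(9, 5): e=[1,14,19] → #
    (5,2)@(11, 5): e=[-3,26,11] → ·
    (6,2)@(13, 5): e=[-7,38,3] → ·
    (3,3)@(7, 7): e=[-13,22,25] → ·
    (4,3)@(9, 7): e=[-17,34,17] → ·
  covered (4 px):
    · · · · · · · ·
    · · · · · # # ·
    · · · # # · · ·
    · · · · · · · ·
    · · · · · · · ·

Answer: [[5,1],[6,1],[3,2],[4,2]]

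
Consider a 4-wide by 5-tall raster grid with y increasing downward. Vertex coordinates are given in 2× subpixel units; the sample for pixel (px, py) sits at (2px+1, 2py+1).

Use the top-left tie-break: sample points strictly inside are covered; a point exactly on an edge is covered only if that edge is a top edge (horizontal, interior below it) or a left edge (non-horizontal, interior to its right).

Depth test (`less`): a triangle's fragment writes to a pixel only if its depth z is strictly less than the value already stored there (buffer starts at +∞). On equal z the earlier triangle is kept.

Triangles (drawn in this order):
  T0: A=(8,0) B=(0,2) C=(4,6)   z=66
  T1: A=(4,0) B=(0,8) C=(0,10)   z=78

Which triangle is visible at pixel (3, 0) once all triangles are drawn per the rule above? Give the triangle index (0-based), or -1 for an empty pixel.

T0:
  2·area = 40  (B↔C swapped to make it positive)
  edge (8, 0)→(4, 6): d=(-4,6) right/bottom  bias=-1
  edge (4, 6)→(0, 2): d=(-4,-4) top-left  bias=+0
  edge (0, 2)→(8, 0): d=(8,-2) top-left  bias=+0
    (2,0)@(5, 1): e=[14,24,2] → █
    (3,0)@(7, 1): e=[2,32,6] → █
    (0,1)@(1, 3): e=[30,0,10] → █  [on edge]
    (1,1)@(3, 3): e=[18,8,14] → █
    (3,1)@(7, 3): e=[-6,24,22] → ·
    (0,2)@(1, 5): e=[22,-8,26] → ·
    (1,2)@(3, 5): e=[10,0,30] → █  [on edge]
    (2,2)@(5, 5): e=[-2,8,34] → ·
    (1,3)@(3, 7): e=[2,-8,46] → ·
    (2,3)@(5, 7): e=[-10,0,50] → ·  [on edge]
    (3,4)@(7, 9): e=[-30,0,70] → ·  [on edge]
  covered (6 px):
    · · █ █
    █ █ █ ·
    · █ · ·
    · · · ·
    · · · ·
T1:
  2·area = 8  (B↔C swapped to make it positive)
  edge (4, 0)→(0, 10): d=(-4,10) right/bottom  bias=-1
  edge (0, 10)→(0, 8): d=(0,-2) top-left  bias=+0
  edge (0, 8)→(4, 0): d=(4,-8) top-left  bias=+0
    (0,3)@(1, 7): e=[2,2,4] → █
    (1,3)@(3, 7): e=[-18,6,20] → ·
    (0,4)@(1, 9): e=[-6,2,12] → ·
  covered (1 px):
    · · · ·
    · · · ·
    · · · ·
    █ · · ·
    · · · ·

Z-buffer (winner per pixel, '.' = empty):
  . . 0 0
  0 0 0 .
  . 0 . .
  1 . . .
  . . . .

Result: 0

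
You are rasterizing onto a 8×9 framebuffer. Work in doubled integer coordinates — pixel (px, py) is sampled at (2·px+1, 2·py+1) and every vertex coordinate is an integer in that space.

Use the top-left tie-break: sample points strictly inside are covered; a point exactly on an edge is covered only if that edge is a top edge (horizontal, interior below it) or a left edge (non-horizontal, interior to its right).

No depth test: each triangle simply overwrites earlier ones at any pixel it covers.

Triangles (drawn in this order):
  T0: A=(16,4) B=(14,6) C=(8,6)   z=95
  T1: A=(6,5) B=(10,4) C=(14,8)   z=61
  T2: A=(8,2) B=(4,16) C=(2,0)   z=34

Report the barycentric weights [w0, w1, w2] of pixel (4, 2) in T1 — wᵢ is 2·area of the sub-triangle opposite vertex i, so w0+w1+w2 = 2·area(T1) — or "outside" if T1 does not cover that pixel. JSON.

T0:
  2·area = 12
  edge (16, 4)→(14, 6): d=(-2,2) right/bottom  bias=-1
  edge (14, 6)→(8, 6): d=(-6,0) right/bottom  bias=-1
  edge (8, 6)→(16, 4): d=(8,-2) top-left  bias=+0
    (6,2)@(13, 5): e=[4,6,2] → █
    (7,2)@(15, 5): e=[0,6,6] → ·  [on edge]
    (6,3)@(13, 7): e=[0,-6,18] → ·  [on edge]
    (5,4)@(11, 9): e=[0,-18,30] → ·  [on edge]
    (4,5)@(9, 11): e=[0,-30,42] → ·  [on edge]
    (3,6)@(7, 13): e=[0,-42,54] → ·  [on edge]
    (2,7)@(5, 15): e=[0,-54,66] → ·  [on edge]
    (1,8)@(3, 17): e=[0,-66,78] → ·  [on edge]
  covered (1 px):
    · · · · · · · ·
    · · · · · · · ·
    · · · · · · █ ·
    · · · · · · · ·
    · · · · · · · ·
    · · · · · · · ·
    · · · · · · · ·
    · · · · · · · ·
    · · · · · · · ·
T1:
  2·area = 20
  edge (6, 5)→(10, 4): d=(4,-1) top-left  bias=+0
  edge (10, 4)→(14, 8): d=(4,4) right/bottom  bias=-1
  edge (14, 8)→(6, 5): d=(-8,-3) top-left  bias=+0
    (3,0)@(7, 1): e=[-15,0,35] → ·  [on edge]
    (4,1)@(9, 3): e=[-5,0,25] → ·  [on edge]
    (3,2)@(7, 5): e=[1,16,3] → █
    (4,2)@(9, 5): e=[3,8,9] → █
    (5,2)@(11, 5): e=[5,0,15] → ·  [on edge]
    (3,3)@(7, 7): e=[9,24,-13] → ·
    (4,3)@(9, 7): e=[11,16,-7] → ·
    (6,3)@(13, 7): e=[15,0,5] → ·  [on edge]
    (7,4)@(15, 9): e=[25,0,-5] → ·  [on edge]
  covered (2 px):
    · · · · · · · ·
    · · · · · · · ·
    · · · █ █ · · ·
    · · · · · · · ·
    · · · · · · · ·
    · · · · · · · ·
    · · · · · · · ·
    · · · · · · · ·
    · · · · · · · ·
T2:
  2·area = 92
  edge (8, 2)→(4, 16): d=(-4,14) right/bottom  bias=-1
  edge (4, 16)→(2, 0): d=(-2,-16) top-left  bias=+0
  edge (2, 0)→(8, 2): d=(6,2) right/bottom  bias=-1
    (1,0)@(3, 1): e=[74,14,4] → █
    (2,0)@(5, 1): e=[46,46,0] → ·  [on edge]
    (1,1)@(3, 3): e=[66,10,16] → █
    (2,1)@(5, 3): e=[38,42,12] → █
    (3,1)@(7, 3): e=[10,74,8] → █
    (4,1)@(9, 3): e=[-18,106,4] → ·
    (5,1)@(11, 3): e=[-46,138,0] → ·  [on edge]
    (1,2)@(3, 5): e=[58,6,28] → █
    (4,2)@(9, 5): e=[-26,102,16] → ·
    (1,3)@(3, 7): e=[50,2,40] → █
    (3,3)@(7, 7): e=[-6,66,32] → ·
    (1,4)@(3, 9): e=[42,-2,52] → ·
  covered (11 px):
    · █ · · · · · ·
    · █ █ █ · · · ·
    · █ █ █ · · · ·
    · █ █ · · · · ·
    · · █ · · · · ·
    · · █ · · · · ·
    · · · · · · · ·
    · · · · · · · ·
    · · · · · · · ·

Result: [8,9,3]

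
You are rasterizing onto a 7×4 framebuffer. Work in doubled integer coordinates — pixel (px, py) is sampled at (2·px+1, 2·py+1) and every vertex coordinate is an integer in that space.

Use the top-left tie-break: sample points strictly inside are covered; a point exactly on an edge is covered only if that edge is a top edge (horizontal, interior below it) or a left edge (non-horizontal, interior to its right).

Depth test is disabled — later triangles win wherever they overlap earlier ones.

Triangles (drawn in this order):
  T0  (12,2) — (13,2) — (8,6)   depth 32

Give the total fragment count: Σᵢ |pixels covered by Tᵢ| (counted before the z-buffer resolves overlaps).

T0:
  2·area = 4
  edge (12, 2)→(13, 2): d=(1,0) top-left  bias=+0
  edge (13, 2)→(8, 6): d=(-5,4) right/bottom  bias=-1
  edge (8, 6)→(12, 2): d=(4,-4) top-left  bias=+0
    (6,0)@(13, 1): e=[-1,5,0] → ·  [on edge]
    (5,1)@(11, 3): e=[1,3,0] → █  [on edge]
    (6,1)@(13, 3): e=[1,-5,8] → ·
    (4,2)@(9, 5): e=[3,1,0] → █  [on edge]
    (5,2)@(11, 5): e=[3,-7,8] → ·
    (3,3)@(7, 7): e=[5,-1,0] → ·  [on edge]
    (4,3)@(9, 7): e=[5,-9,8] → ·
  covered (2 px):
    · · · · · · ·
    · · · · · █ ·
    · · · · █ · ·
    · · · · · · ·

Final: 2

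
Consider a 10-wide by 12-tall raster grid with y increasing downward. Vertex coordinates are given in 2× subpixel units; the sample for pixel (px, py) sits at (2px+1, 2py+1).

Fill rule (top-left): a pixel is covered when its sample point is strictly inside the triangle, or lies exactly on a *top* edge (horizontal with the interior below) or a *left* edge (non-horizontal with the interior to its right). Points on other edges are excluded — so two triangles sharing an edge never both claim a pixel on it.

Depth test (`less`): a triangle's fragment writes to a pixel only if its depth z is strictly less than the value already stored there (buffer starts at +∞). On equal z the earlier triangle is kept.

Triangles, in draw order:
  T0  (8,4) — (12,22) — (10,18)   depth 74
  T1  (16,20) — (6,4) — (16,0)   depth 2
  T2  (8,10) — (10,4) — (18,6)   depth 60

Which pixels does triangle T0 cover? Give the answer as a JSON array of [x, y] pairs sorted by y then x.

T0:
  2·area = 20
  edge (8, 4)→(12, 22): d=(4,18) right/bottom  bias=-1
  edge (12, 22)→(10, 18): d=(-2,-4) top-left  bias=+0
  edge (10, 18)→(8, 4): d=(-2,-14) top-left  bias=+0
    (4,4)@(9, 9): e=[2,14,4] → #
    (5,4)@(11, 9): e=[-34,22,32] → ·
    (4,5)@(9, 11): e=[10,10,0] → #  [on edge]
    (5,5)@(11, 11): e=[-26,18,28] → ·
    (4,6)@(9, 13): e=[18,6,-4] → ·
    (5,9)@(11, 19): e=[6,2,12] → #
    (6,9)@(13, 19): e=[-30,10,40] → ·
    (5,10)@(11, 21): e=[14,-2,8] → ·
  covered (3 px):
    · · · · · · · · · ·
    · · · · · · · · · ·
    · · · · · · · · · ·
    · · · · · · · · · ·
    · · · · # · · · · ·
    · · · · # · · · · ·
    · · · · · · · · · ·
    · · · · · · · · · ·
    · · · · · · · · · ·
    · · · · · # · · · ·
    · · · · · · · · · ·
    · · · · · · · · · ·
T1:
  2·area = 200
  edge (16, 20)→(6, 4): d=(-10,-16) top-left  bias=+0
  edge (6, 4)→(16, 0): d=(10,-4) top-left  bias=+0
  edge (16, 0)→(16, 20): d=(0,20) right/bottom  bias=-1
    (7,0)@(15, 1): e=[174,6,20] → #
    (8,0)@(17, 1): e=[206,14,-20] → ·
    (4,1)@(9, 3): e=[58,2,140] → #
    (5,1)@(11, 3): e=[90,10,100] → #
    (6,1)@(13, 3): e=[122,18,60] → #
    (8,1)@(17, 3): e=[186,34,-20] → ·
    (3,2)@(7, 5): e=[6,14,180] → #
    (8,2)@(17, 5): e=[166,54,-20] → ·
    (3,3)@(7, 7): e=[-14,34,180] → ·
    (4,3)@(9, 7): e=[18,42,140] → #
    (8,3)@(17, 7): e=[146,74,-20] → ·
    (4,4)@(9, 9): e=[-2,62,140] → ·
  covered (25 px):
    · · · · · · · # · ·
    · · · · # # # # · ·
    · · · # # # # # · ·
    · · · · # # # # · ·
    · · · · · # # # · ·
    · · · · · # # # · ·
    · · · · · · # # · ·
    · · · · · · # # · ·
    · · · · · · · # · ·
    · · · · · · · · · ·
    · · · · · · · · · ·
    · · · · · · · · · ·
T2:
  2·area = 52
  edge (8, 10)→(10, 4): d=(2,-6) top-left  bias=+0
  edge (10, 4)→(18, 6): d=(8,2) right/bottom  bias=-1
  edge (18, 6)→(8, 10): d=(-10,4) right/bottom  bias=-1
    (5,0)@(11, 1): e=[0,-26,78] → ·  [on edge]
    (5,2)@(11, 5): e=[8,6,38] → #
    (6,2)@(13, 5): e=[20,2,30] → #
    (7,2)@(15, 5): e=[32,-2,22] → ·
    (4,3)@(9, 7): e=[0,26,26] → #  [on edge]
    (7,3)@(15, 7): e=[36,14,2] → #
    (8,3)@(17, 7): e=[48,10,-6] → ·
    (4,4)@(9, 9): e=[4,42,6] → #
    (5,4)@(11, 9): e=[16,38,-2] → ·
    (6,4)@(13, 9): e=[28,34,-10] → ·
    (7,4)@(15, 9): e=[40,30,-18] → ·
    (4,5)@(9, 11): e=[8,58,-14] → ·
    (3,6)@(7, 13): e=[0,78,-26] → ·  [on edge]
    (2,9)@(5, 19): e=[0,130,-78] → ·  [on edge]
  covered (7 px):
    · · · · · · · · · ·
    · · · · · · · · · ·
    · · · · · # # · · ·
    · · · · # # # # · ·
    · · · · # · · · · ·
    · · · · · · · · · ·
    · · · · · · · · · ·
    · · · · · · · · · ·
    · · · · · · · · · ·
    · · · · · · · · · ·
    · · · · · · · · · ·
    · · · · · · · · · ·

Final: [[4,4],[4,5],[5,9]]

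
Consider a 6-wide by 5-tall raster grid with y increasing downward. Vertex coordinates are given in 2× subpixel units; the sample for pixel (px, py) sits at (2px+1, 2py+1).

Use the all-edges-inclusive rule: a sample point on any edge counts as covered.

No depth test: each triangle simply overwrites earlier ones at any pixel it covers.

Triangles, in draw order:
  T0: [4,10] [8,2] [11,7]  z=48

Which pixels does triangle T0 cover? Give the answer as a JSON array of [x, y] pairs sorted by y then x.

T0:
  2·area = 44
  edge (4, 10)→(8, 2): d=(4,-8) inclusive
  edge (8, 2)→(11, 7): d=(3,5) inclusive
  edge (11, 7)→(4, 10): d=(-7,3) inclusive
    (3,2)@(7, 5): e=[4,14,26] → #
    (4,2)@(9, 5): e=[20,4,20] → #
    (5,2)@(11, 5): e=[36,-6,14] → ·
    (3,3)@(7, 7): e=[12,20,12] → #
    (5,3)@(11, 7): e=[44,0,0] → #  [on edge]
    (2,4)@(5, 9): e=[4,36,4] → #
    (3,4)@(7, 9): e=[20,26,-2] → ·
    (4,4)@(9, 9): e=[36,16,-8] → ·
    (5,4)@(11, 9): e=[52,6,-14] → ·
  covered (6 px):
    · · · · · ·
    · · · · · ·
    · · · # # ·
    · · · # # #
    · · # · · ·

Answer: [[3,2],[4,2],[3,3],[4,3],[5,3],[2,4]]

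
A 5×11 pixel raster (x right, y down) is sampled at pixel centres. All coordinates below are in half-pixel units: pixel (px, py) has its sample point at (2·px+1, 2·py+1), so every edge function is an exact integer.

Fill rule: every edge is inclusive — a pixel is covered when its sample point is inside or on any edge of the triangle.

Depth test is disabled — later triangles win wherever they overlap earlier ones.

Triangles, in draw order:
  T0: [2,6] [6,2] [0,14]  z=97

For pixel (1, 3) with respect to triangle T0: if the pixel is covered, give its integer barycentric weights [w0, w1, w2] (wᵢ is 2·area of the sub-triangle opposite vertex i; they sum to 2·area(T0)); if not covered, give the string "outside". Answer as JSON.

T0:
  2·area = 24
  edge (2, 6)→(6, 2): d=(4,-4) inclusive
  edge (6, 2)→(0, 14): d=(-6,12) inclusive
  edge (0, 14)→(2, 6): d=(2,-8) inclusive
    (3,0)@(7, 1): e=[0,-6,30] → .  [on edge]
    (2,1)@(5, 3): e=[0,6,18] → X  [on edge]
    (3,1)@(7, 3): e=[8,-18,34] → .
    (1,2)@(3, 5): e=[0,18,6] → X  [on edge]
    (2,2)@(5, 5): e=[8,-6,22] → .
    (0,3)@(1, 7): e=[0,30,-6] → .  [on edge]
    (1,3)@(3, 7): e=[8,6,10] → X
    (2,3)@(5, 7): e=[16,-18,26] → .
    (1,4)@(3, 9): e=[16,-6,14] → .
    (0,5)@(1, 11): e=[16,6,2] → X
    (1,5)@(3, 11): e=[24,-18,18] → .
    (0,6)@(1, 13): e=[24,-6,6] → .
  covered (4 px):
    . . . . .
    . . X . .
    . X . . .
    . X . . .
    . . . . .
    X . . . .
    . . . . .
    . . . . .
    . . . . .
    . . . . .
    . . . . .

Answer: [6,10,8]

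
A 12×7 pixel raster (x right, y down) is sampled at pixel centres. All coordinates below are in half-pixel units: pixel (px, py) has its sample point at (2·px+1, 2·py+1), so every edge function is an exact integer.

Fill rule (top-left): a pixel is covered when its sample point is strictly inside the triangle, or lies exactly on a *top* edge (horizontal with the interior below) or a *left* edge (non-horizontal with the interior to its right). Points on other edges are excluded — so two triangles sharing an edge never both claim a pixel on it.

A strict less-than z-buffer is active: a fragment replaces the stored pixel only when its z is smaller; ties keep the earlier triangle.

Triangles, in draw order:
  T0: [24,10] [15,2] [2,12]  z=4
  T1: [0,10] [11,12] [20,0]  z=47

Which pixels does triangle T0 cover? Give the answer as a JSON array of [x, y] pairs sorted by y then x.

T0:
  2·area = 194  (B↔C swapped to make it positive)
  edge (24, 10)→(2, 12): d=(-22,2) right/bottom  bias=-1
  edge (2, 12)→(15, 2): d=(13,-10) top-left  bias=+0
  edge (15, 2)→(24, 10): d=(9,8) right/bottom  bias=-1
    (7,1)@(15, 3): e=[172,13,9] → X
    (8,1)@(17, 3): e=[168,33,-7] → .
    (6,2)@(13, 5): e=[132,19,43] → X
    (8,2)@(17, 5): e=[124,59,11] → X
    (9,2)@(19, 5): e=[120,79,-5] → .
    (4,3)@(9, 7): e=[96,5,93] → X
    (5,3)@(11, 7): e=[92,25,77] → X
    (9,3)@(19, 7): e=[76,105,13] → X
    (10,3)@(21, 7): e=[72,125,-3] → .
    (3,4)@(7, 9): e=[56,11,127] → X
    (10,4)@(21, 9): e=[28,151,15] → X
    (11,4)@(23, 9): e=[24,171,-1] → .
    (6,5)@(13, 11): e=[0,97,97] → .  [on edge]
  covered (22 px):
    . . . . . . . . . . . .
    . . . . . . . X . . . .
    . . . . . . X X X . . .
    . . . . X X X X X X . .
    . . . X X X X X X X X .
    . . X X X X . . . . . .
    . . . . . . . . . . . .
T1:
  2·area = 150  (B↔C swapped to make it positive)
  edge (0, 10)→(20, 0): d=(20,-10) top-left  bias=+0
  edge (20, 0)→(11, 12): d=(-9,12) right/bottom  bias=-1
  edge (11, 12)→(0, 10): d=(-11,-2) top-left  bias=+0
    (9,0)@(19, 1): e=[10,3,137] → X
    (10,0)@(21, 1): e=[30,-21,141] → .
    (7,1)@(15, 3): e=[10,33,107] → X
    (8,1)@(17, 3): e=[30,9,111] → X
    (9,1)@(19, 3): e=[50,-15,115] → .
    (5,2)@(11, 5): e=[10,63,77] → X
    (6,2)@(13, 5): e=[30,39,81] → X
    (8,2)@(17, 5): e=[70,-9,89] → .
    (3,3)@(7, 7): e=[10,93,47] → X
    (4,3)@(9, 7): e=[30,69,51] → X
    (7,3)@(15, 7): e=[90,-3,63] → .
    (1,4)@(3, 9): e=[10,123,17] → X
  covered (19 px):
    . . . . . . . . . X . .
    . . . . . . . X X . . .
    . . . . . X X X . . . .
    . . . X X X X . . . . .
    . X X X X X X . . . . .
    . . . X X X . . . . . .
    . . . . . . . . . . . .

Final: [[7,1],[6,2],[7,2],[8,2],[4,3],[5,3],[6,3],[7,3],[8,3],[9,3],[3,4],[4,4],[5,4],[6,4],[7,4],[8,4],[9,4],[10,4],[2,5],[3,5],[4,5],[5,5]]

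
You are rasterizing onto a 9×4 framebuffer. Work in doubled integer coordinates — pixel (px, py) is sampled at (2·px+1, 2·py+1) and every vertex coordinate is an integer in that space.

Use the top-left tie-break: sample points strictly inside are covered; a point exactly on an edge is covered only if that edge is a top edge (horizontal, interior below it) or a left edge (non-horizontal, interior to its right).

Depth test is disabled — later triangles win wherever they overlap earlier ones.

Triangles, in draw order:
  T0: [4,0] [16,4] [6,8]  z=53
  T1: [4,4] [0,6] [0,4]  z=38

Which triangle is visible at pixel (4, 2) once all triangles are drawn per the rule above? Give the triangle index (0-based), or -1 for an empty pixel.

T0:
  2·area = 88
  edge (4, 0)→(16, 4): d=(12,4) right/bottom  bias=-1
  edge (16, 4)→(6, 8): d=(-10,4) right/bottom  bias=-1
  edge (6, 8)→(4, 0): d=(-2,-8) top-left  bias=+0
    (2,0)@(5, 1): e=[8,74,6] → █
    (3,0)@(7, 1): e=[0,66,22] → ·  [on edge]
    (2,1)@(5, 3): e=[32,54,2] → █
    (3,1)@(7, 3): e=[24,46,18] → █
    (4,1)@(9, 3): e=[16,38,34] → █
    (5,1)@(11, 3): e=[8,30,50] → █
    (6,1)@(13, 3): e=[0,22,66] → ·  [on edge]
    (2,2)@(5, 5): e=[56,34,-2] → ·
    (3,2)@(7, 5): e=[48,26,14] → █
    (6,2)@(13, 5): e=[24,2,62] → █
    (7,2)@(15, 5): e=[16,-6,78] → ·
    (3,3)@(7, 7): e=[72,6,10] → █
  covered (10 px):
    · · █ · · · · · ·
    · · █ █ █ █ · · ·
    · · · █ █ █ █ · ·
    · · · █ · · · · ·
T1:
  2·area = 8
  edge (4, 4)→(0, 6): d=(-4,2) right/bottom  bias=-1
  edge (0, 6)→(0, 4): d=(0,-2) top-left  bias=+0
  edge (0, 4)→(4, 4): d=(4,0) top-left  bias=+0
    (0,2)@(1, 5): e=[2,2,4] → █
    (1,2)@(3, 5): e=[-2,6,4] → ·
    (0,3)@(1, 7): e=[-6,2,12] → ·
  covered (1 px):
    · · · · · · · · ·
    · · · · · · · · ·
    █ · · · · · · · ·
    · · · · · · · · ·

Z-buffer (winner per pixel, '.' = empty):
  . . 0 . . . . . .
  . . 0 0 0 0 . . .
  1 . . 0 0 0 0 . .
  . . . 0 . . . . .

Final: 0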